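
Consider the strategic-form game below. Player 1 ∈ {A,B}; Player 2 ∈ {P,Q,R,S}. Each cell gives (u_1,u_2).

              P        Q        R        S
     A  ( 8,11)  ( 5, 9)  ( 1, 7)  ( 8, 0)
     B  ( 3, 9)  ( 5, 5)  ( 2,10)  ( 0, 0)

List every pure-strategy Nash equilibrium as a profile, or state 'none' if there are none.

(A,P): NE
(A,Q): not NE [P2→P gives 11>9]
(A,R): not NE [P1→B gives 2>1; P2→P gives 11>7]
(A,S): not NE [P2→P gives 11>0]
(B,P): not NE [P1→A gives 8>3; P2→R gives 10>9]
(B,Q): not NE [P2→R gives 10>5]
(B,R): NE
(B,S): not NE [P1→A gives 8>0; P2→R gives 10>0]

NE set: (A,P), (B,R)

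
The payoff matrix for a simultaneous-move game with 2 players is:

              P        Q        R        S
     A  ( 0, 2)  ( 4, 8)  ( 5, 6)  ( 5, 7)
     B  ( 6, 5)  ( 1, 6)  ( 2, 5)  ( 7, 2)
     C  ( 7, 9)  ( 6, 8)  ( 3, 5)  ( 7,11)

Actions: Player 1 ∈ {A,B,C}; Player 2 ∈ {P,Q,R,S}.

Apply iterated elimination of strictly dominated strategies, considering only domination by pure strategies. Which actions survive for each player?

Remaining: P1:{B,C} P2:{P,Q,S}

P2 drop R (Q beats it: A:8>6 B:6>5 C:8>5)
P1 drop A (C beats it: P:7>0 Q:6>4 S:7>5)
P1→{B,C} P2→{P,Q,S}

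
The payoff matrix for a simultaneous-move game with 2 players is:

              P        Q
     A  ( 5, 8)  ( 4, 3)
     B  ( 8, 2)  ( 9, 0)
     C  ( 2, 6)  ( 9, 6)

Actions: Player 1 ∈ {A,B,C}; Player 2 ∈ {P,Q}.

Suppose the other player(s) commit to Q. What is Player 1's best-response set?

P1 best: {B,C}

u_1(A vs Q) = 4
u_1(B vs Q) = 9
u_1(C vs Q) = 9
max payoff 9 at {B,C}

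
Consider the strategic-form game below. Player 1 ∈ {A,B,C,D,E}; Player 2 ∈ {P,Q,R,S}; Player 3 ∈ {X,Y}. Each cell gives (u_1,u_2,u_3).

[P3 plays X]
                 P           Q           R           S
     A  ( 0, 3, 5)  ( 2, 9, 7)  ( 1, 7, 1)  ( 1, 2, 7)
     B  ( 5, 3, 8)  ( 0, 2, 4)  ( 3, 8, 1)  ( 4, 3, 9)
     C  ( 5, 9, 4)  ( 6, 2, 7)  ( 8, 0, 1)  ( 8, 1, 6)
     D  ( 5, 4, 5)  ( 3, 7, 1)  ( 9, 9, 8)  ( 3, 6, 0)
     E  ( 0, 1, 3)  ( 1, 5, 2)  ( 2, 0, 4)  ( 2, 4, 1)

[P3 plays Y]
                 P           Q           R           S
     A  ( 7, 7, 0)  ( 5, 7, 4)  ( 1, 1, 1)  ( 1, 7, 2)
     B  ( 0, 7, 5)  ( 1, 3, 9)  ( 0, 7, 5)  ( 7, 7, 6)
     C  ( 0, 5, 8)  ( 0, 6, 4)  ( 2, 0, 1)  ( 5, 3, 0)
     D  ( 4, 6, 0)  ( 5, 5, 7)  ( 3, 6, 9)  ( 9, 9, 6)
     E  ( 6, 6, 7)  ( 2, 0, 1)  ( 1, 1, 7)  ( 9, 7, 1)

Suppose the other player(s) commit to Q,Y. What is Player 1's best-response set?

u_1(A vs Q,Y) = 5
u_1(B vs Q,Y) = 1
u_1(C vs Q,Y) = 0
u_1(D vs Q,Y) = 5
u_1(E vs Q,Y) = 2
max payoff 5 at {A,D}

argmax u_1 = {A,D}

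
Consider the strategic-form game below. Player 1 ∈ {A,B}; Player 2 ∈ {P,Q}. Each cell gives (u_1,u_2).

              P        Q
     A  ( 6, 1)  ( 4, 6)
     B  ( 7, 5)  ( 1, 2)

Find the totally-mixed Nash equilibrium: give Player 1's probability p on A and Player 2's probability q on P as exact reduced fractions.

p=3/8, q=3/4

P1 indiff ⇒ q·6+(1-q)·4 = q·7+(1-q)·1 ⇒ q(-1) = (1-q)(-3) ⇒ q = 3/4
P2 indiff ⇒ p·1+(1-p)·5 = p·6+(1-p)·2 ⇒ p(-5) = (1-p)(-3) ⇒ p = 3/8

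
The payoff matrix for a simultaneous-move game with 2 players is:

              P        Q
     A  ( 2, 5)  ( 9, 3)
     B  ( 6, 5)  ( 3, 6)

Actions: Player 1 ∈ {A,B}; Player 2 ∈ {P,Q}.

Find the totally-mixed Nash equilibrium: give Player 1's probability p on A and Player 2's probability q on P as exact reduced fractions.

(p,q) = (1/3, 3/5)

P1 indiff ⇒ q·2+(1-q)·9 = q·6+(1-q)·3 ⇒ q(-4) = (1-q)(-6) ⇒ q = 3/5
P2 indiff ⇒ p·5+(1-p)·5 = p·3+(1-p)·6 ⇒ p(2) = (1-p)(1) ⇒ p = 1/3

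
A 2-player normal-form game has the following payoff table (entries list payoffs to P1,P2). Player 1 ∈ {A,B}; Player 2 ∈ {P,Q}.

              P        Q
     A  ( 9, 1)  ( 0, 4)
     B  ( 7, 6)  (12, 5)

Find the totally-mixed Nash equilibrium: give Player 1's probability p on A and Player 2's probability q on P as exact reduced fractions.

P1 indiff ⇒ q·9+(1-q)·0 = q·7+(1-q)·12 ⇒ q(2) = (1-q)(12) ⇒ q = 6/7
P2 indiff ⇒ p·1+(1-p)·6 = p·4+(1-p)·5 ⇒ p(-3) = (1-p)(-1) ⇒ p = 1/4

(p,q) = (1/4, 6/7)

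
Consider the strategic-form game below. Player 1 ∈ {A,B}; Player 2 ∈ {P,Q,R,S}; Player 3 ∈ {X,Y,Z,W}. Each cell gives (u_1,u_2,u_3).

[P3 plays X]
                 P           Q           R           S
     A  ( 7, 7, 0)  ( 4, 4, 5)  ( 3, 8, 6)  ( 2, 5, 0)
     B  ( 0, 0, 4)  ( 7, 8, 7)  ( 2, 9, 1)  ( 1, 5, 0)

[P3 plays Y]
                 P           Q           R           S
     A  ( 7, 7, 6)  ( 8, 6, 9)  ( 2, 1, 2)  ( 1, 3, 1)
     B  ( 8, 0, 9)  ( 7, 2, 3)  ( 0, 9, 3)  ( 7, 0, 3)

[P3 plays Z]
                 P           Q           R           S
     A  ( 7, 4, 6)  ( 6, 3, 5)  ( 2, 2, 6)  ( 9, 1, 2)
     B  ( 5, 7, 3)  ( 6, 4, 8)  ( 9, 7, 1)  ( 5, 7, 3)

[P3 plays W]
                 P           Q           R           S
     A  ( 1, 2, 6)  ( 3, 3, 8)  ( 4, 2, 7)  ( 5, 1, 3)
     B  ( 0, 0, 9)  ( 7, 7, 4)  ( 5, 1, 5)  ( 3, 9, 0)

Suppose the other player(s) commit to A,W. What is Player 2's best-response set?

u_2(P vs A,W) = 2
u_2(Q vs A,W) = 3
u_2(R vs A,W) = 2
u_2(S vs A,W) = 1
max payoff 3 at {Q}

argmax u_2 = {Q}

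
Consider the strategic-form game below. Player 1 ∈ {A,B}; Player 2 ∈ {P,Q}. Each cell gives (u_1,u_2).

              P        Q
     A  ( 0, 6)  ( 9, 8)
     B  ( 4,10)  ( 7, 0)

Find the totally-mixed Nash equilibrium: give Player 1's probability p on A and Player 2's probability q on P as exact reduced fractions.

P1 indiff ⇒ q·0+(1-q)·9 = q·4+(1-q)·7 ⇒ q(-4) = (1-q)(-2) ⇒ q = 1/3
P2 indiff ⇒ p·6+(1-p)·10 = p·8+(1-p)·0 ⇒ p(-2) = (1-p)(-10) ⇒ p = 5/6

p=5/6, q=1/3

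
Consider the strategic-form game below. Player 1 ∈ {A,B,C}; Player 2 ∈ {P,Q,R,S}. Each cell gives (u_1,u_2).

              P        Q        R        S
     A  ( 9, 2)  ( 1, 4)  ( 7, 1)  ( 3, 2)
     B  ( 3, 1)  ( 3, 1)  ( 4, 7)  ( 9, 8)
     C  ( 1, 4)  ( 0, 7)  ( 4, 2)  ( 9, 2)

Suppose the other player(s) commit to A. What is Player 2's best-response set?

u_2(P vs A) = 2
u_2(Q vs A) = 4
u_2(R vs A) = 1
u_2(S vs A) = 2
max payoff 4 at {Q}

BR_2 = {Q}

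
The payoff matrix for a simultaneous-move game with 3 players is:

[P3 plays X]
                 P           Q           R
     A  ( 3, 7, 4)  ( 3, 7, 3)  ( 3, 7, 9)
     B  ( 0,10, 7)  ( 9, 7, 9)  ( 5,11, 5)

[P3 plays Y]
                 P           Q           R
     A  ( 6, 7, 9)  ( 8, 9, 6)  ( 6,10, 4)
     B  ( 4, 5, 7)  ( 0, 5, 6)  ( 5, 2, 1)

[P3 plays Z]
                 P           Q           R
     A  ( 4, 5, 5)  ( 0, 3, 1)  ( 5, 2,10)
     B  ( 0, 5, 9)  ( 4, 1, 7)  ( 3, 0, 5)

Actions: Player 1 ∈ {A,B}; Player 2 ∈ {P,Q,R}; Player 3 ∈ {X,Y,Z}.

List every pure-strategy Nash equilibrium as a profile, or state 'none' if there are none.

NE set: (B,R,X)

(A,P,X): not NE [P3→Y gives 9>4]
(A,P,Y): not NE [P2→R gives 10>7]
(A,P,Z): not NE [P3→Y gives 9>5]
(A,Q,X): not NE [P1→B gives 9>3; P3→Y gives 6>3]
(A,Q,Y): not NE [P2→R gives 10>9]
(A,Q,Z): not NE [P1→B gives 4>0; P2→P gives 5>3; P3→Y gives 6>1]
(A,R,X): not NE [P1→B gives 5>3; P3→Z gives 10>9]
(A,R,Y): not NE [P3→Z gives 10>4]
(A,R,Z): not NE [P2→P gives 5>2]
(B,P,X): not NE [P1→A gives 3>0; P2→R gives 11>10; P3→Z gives 9>7]
(B,P,Y): not NE [P1→A gives 6>4; P3→Z gives 9>7]
(B,P,Z): not NE [P1→A gives 4>0]
(B,Q,X): not NE [P2→R gives 11>7]
(B,Q,Y): not NE [P1→A gives 8>0; P3→X gives 9>6]
(B,Q,Z): not NE [P2→P gives 5>1; P3→X gives 9>7]
(B,R,X): NE
(B,R,Y): not NE [P1→A gives 6>5; P2→Q gives 5>2; P3→Z gives 5>1]
(B,R,Z): not NE [P1→A gives 5>3; P2→P gives 5>0]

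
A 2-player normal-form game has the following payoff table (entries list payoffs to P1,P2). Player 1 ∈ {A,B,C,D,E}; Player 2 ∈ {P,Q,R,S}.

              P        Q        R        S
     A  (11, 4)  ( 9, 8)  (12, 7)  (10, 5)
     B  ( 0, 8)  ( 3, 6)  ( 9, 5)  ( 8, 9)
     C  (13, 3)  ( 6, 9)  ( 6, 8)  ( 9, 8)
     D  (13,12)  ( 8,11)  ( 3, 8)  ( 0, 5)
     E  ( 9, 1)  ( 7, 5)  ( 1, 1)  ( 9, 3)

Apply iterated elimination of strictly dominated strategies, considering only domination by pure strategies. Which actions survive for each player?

P1 drop B (A beats it: P:11>0 Q:9>3 R:12>9 S:10>8)
P1 drop E (A beats it: P:11>9 Q:9>7 R:12>1 S:10>9)
P2 drop R (Q beats it: A:8>7 C:9>8 D:11>8)
P2 drop S (Q beats it: A:8>5 C:9>8 D:11>5)
P1→{A,C,D} P2→{P,Q}

IESDS → P1:{A,C,D} P2:{P,Q}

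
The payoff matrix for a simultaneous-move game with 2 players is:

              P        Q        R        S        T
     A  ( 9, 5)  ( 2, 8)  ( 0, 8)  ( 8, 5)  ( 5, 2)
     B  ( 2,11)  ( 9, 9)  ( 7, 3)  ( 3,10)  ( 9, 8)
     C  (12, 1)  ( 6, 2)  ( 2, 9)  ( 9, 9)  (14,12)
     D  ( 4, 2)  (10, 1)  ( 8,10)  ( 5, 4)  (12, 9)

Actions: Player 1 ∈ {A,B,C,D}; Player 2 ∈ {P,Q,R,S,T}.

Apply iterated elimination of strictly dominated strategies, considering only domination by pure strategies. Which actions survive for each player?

IESDS → P1:{C,D} P2:{R,T}

P1 drop A (C beats it: P:12>9 Q:6>2 R:2>0 S:9>8 T:14>5)
P1 drop B (D beats it: P:4>2 Q:10>9 R:8>7 S:5>3 T:12>9)
P2 drop P (R beats it: C:9>1 D:10>2)
P2 drop Q (R beats it: C:9>2 D:10>1)
P2 drop S (T beats it: C:12>9 D:9>4)
P1→{C,D} P2→{R,T}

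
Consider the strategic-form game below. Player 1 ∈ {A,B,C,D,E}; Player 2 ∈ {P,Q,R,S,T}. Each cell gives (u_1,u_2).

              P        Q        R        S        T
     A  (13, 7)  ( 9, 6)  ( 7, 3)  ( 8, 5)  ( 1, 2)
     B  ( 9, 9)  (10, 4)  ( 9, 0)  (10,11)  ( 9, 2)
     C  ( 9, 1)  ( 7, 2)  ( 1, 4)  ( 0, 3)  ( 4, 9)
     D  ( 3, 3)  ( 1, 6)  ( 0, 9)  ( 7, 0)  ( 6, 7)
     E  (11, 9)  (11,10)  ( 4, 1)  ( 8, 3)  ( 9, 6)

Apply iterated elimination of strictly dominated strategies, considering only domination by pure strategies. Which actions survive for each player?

Remaining: P1:{A,B,E} P2:{P,Q,S}

P1 drop C (E beats it: P:11>9 Q:11>7 R:4>1 S:8>0 T:9>4)
P1 drop D (B beats it: P:9>3 Q:10>1 R:9>0 S:10>7 T:9>6)
P2 drop R (P beats it: A:7>3 B:9>0 E:9>1)
P2 drop T (P beats it: A:7>2 B:9>2 E:9>6)
P1→{A,B,E} P2→{P,Q,S}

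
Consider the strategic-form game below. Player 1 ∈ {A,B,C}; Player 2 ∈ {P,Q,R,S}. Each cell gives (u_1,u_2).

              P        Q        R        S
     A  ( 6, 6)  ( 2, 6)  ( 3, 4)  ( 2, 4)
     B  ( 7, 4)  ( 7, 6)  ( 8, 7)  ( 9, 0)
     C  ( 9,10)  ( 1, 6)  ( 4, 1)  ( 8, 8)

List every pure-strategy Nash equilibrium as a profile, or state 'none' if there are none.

(A,P): not NE [P1→C gives 9>6]
(A,Q): not NE [P1→B gives 7>2]
(A,R): not NE [P1→B gives 8>3; P2→Q gives 6>4]
(A,S): not NE [P1→B gives 9>2; P2→Q gives 6>4]
(B,P): not NE [P1→C gives 9>7; P2→R gives 7>4]
(B,Q): not NE [P2→R gives 7>6]
(B,R): NE
(B,S): not NE [P2→R gives 7>0]
(C,P): NE
(C,Q): not NE [P1→B gives 7>1; P2→P gives 10>6]
(C,R): not NE [P1→B gives 8>4; P2→P gives 10>1]
(C,S): not NE [P1→B gives 9>8; P2→P gives 10>8]

PSNE = {(B,R), (C,P)}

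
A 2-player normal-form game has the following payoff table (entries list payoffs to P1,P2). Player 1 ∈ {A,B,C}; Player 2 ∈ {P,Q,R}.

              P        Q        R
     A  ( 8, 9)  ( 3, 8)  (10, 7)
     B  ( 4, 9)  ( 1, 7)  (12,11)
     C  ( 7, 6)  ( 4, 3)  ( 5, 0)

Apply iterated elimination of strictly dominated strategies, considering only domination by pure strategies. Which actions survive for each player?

P2 drop Q (P beats it: A:9>8 B:9>7 C:6>3)
P1 drop C (A beats it: P:8>7 R:10>5)
P1→{A,B} P2→{P,R}

Remaining: P1:{A,B} P2:{P,R}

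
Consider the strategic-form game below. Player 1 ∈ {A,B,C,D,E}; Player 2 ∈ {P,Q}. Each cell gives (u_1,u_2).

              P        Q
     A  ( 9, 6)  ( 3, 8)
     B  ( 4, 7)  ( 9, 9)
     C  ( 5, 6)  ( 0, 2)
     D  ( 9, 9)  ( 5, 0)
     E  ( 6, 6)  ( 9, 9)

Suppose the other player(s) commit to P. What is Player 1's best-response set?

BR_1 = {A,D}

u_1(A vs P) = 9
u_1(B vs P) = 4
u_1(C vs P) = 5
u_1(D vs P) = 9
u_1(E vs P) = 6
max payoff 9 at {A,D}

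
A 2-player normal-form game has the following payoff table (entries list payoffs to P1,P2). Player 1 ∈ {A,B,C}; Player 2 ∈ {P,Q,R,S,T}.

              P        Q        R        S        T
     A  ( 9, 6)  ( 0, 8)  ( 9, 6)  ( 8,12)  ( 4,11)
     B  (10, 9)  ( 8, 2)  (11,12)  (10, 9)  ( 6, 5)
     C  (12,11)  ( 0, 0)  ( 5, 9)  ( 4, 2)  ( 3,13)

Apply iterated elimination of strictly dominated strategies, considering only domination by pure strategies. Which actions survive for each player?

IESDS → P1:{B,C} P2:{P,R,T}

P1 drop A (B beats it: P:10>9 Q:8>0 R:11>9 S:10>8 T:6>4)
P2 drop Q (P beats it: B:9>2 C:11>0)
P2 drop S (R beats it: B:12>9 C:9>2)
P1→{B,C} P2→{P,R,T}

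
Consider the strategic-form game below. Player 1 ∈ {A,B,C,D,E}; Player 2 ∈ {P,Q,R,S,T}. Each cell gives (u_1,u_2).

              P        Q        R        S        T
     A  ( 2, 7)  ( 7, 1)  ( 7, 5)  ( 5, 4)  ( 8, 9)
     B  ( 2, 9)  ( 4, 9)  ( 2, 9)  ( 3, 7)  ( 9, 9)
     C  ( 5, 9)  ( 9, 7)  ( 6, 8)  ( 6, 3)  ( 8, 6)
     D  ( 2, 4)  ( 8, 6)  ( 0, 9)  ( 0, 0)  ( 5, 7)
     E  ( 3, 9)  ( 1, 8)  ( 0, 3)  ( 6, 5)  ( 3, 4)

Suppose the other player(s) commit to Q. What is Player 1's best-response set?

P1 best: {C}

u_1(A vs Q) = 7
u_1(B vs Q) = 4
u_1(C vs Q) = 9
u_1(D vs Q) = 8
u_1(E vs Q) = 1
max payoff 9 at {C}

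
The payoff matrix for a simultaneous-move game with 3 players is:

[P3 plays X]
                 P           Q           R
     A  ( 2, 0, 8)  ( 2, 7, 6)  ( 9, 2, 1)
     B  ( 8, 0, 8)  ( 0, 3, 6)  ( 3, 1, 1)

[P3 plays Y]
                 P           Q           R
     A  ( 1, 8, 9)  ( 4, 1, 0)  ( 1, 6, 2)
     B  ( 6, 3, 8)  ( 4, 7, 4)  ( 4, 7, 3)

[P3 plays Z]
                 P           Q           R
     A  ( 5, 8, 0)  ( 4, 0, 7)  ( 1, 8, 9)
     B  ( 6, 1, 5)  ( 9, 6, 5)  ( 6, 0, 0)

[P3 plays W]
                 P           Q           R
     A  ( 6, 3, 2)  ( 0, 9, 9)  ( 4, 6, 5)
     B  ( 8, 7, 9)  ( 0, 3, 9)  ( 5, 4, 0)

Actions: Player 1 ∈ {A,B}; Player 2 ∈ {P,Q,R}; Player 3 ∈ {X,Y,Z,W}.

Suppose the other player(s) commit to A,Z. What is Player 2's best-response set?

u_2(P vs A,Z) = 8
u_2(Q vs A,Z) = 0
u_2(R vs A,Z) = 8
max payoff 8 at {P,R}

argmax u_2 = {P,R}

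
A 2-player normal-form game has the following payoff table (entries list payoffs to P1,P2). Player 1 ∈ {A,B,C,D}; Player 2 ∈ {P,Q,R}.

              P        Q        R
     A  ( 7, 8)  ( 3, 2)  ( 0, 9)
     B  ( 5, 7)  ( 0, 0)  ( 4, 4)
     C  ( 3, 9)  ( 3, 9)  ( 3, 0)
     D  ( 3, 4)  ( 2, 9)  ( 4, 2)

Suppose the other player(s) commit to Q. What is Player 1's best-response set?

BR_1 = {A,C}

u_1(A vs Q) = 3
u_1(B vs Q) = 0
u_1(C vs Q) = 3
u_1(D vs Q) = 2
max payoff 3 at {A,C}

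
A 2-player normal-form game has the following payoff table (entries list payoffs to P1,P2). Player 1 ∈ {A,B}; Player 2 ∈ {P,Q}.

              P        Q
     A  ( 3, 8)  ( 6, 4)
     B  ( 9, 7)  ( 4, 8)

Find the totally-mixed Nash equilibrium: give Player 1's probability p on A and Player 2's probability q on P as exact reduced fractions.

(p,q) = (1/5, 1/4)

P1 indiff ⇒ q·3+(1-q)·6 = q·9+(1-q)·4 ⇒ q(-6) = (1-q)(-2) ⇒ q = 1/4
P2 indiff ⇒ p·8+(1-p)·7 = p·4+(1-p)·8 ⇒ p(4) = (1-p)(1) ⇒ p = 1/5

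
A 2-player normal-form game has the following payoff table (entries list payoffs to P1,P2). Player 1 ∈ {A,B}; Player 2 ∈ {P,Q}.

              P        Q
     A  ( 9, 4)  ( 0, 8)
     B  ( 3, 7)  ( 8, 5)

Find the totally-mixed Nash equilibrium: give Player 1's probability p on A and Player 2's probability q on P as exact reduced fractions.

P1 indiff ⇒ q·9+(1-q)·0 = q·3+(1-q)·8 ⇒ q(6) = (1-q)(8) ⇒ q = 4/7
P2 indiff ⇒ p·4+(1-p)·7 = p·8+(1-p)·5 ⇒ p(-4) = (1-p)(-2) ⇒ p = 1/3

(p,q) = (1/3, 4/7)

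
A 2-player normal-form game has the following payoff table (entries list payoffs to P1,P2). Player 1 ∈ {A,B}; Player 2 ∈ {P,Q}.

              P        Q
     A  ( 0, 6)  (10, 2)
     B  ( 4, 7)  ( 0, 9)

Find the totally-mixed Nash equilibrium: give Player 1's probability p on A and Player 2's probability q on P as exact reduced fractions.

P1 indiff ⇒ q·0+(1-q)·10 = q·4+(1-q)·0 ⇒ q(-4) = (1-q)(-10) ⇒ q = 5/7
P2 indiff ⇒ p·6+(1-p)·7 = p·2+(1-p)·9 ⇒ p(4) = (1-p)(2) ⇒ p = 1/3

p=1/3, q=5/7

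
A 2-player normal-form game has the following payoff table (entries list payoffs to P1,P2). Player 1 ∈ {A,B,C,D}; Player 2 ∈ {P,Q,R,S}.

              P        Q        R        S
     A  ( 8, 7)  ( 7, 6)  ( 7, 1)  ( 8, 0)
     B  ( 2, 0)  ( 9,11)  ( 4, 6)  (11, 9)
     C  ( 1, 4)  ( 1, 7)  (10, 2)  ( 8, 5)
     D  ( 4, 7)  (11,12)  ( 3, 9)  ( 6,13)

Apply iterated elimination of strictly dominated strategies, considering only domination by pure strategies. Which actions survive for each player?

P2 drop R (Q beats it: A:6>1 B:11>6 C:7>2 D:12>9)
P1 drop C (B beats it: P:2>1 Q:9>1 S:11>8)
P1→{A,B,D} P2→{P,Q,S}

Survivors P1:{A,B,D} P2:{P,Q,S}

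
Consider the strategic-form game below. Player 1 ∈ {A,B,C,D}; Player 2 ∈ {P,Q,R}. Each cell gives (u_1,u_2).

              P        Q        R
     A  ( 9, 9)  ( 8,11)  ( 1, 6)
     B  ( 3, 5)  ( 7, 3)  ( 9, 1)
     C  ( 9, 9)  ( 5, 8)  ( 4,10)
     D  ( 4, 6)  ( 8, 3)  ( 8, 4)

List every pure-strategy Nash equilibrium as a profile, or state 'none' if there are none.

(A,P): not NE [P2→Q gives 11>9]
(A,Q): NE
(A,R): not NE [P1→B gives 9>1; P2→Q gives 11>6]
(B,P): not NE [P1→C gives 9>3]
(B,Q): not NE [P1→D gives 8>7; P2→P gives 5>3]
(B,R): not NE [P2→P gives 5>1]
(C,P): not NE [P2→R gives 10>9]
(C,Q): not NE [P1→D gives 8>5; P2→R gives 10>8]
(C,R): not NE [P1→B gives 9>4]
(D,P): not NE [P1→C gives 9>4]
(D,Q): not NE [P2→P gives 6>3]
(D,R): not NE [P1→B gives 9>8; P2→P gives 6>4]

NE set: (A,Q)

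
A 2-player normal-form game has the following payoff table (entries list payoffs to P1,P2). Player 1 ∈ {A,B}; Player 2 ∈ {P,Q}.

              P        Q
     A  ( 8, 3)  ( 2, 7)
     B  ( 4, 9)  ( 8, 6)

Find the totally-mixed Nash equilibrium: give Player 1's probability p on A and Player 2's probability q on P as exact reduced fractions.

P1 indiff ⇒ q·8+(1-q)·2 = q·4+(1-q)·8 ⇒ q(4) = (1-q)(6) ⇒ q = 3/5
P2 indiff ⇒ p·3+(1-p)·9 = p·7+(1-p)·6 ⇒ p(-4) = (1-p)(-3) ⇒ p = 3/7

(p,q) = (3/7, 3/5)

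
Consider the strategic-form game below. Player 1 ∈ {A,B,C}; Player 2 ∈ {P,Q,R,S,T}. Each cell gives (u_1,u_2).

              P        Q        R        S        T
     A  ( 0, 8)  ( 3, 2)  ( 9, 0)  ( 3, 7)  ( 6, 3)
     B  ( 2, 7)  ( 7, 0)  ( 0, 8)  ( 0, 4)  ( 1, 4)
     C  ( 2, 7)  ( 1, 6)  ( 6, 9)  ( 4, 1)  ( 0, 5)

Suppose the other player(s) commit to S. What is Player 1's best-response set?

u_1(A vs S) = 3
u_1(B vs S) = 0
u_1(C vs S) = 4
max payoff 4 at {C}

P1 best: {C}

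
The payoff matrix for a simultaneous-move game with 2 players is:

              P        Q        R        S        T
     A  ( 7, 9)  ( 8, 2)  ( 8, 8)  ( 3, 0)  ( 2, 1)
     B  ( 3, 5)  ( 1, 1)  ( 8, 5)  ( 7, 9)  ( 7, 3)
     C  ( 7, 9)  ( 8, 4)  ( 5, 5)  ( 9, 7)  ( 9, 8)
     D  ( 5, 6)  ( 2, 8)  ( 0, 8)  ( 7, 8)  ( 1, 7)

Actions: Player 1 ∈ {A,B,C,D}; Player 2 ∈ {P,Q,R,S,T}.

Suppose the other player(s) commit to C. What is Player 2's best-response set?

u_2(P vs C) = 9
u_2(Q vs C) = 4
u_2(R vs C) = 5
u_2(S vs C) = 7
u_2(T vs C) = 8
max payoff 9 at {P}

BR_2 = {P}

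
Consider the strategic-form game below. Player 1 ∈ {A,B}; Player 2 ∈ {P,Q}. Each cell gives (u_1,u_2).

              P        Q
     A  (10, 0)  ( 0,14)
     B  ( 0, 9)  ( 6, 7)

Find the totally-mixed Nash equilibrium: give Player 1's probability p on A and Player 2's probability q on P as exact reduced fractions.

P1 indiff ⇒ q·10+(1-q)·0 = q·0+(1-q)·6 ⇒ q(10) = (1-q)(6) ⇒ q = 3/8
P2 indiff ⇒ p·0+(1-p)·9 = p·14+(1-p)·7 ⇒ p(-14) = (1-p)(-2) ⇒ p = 1/8

p=1/8, q=3/8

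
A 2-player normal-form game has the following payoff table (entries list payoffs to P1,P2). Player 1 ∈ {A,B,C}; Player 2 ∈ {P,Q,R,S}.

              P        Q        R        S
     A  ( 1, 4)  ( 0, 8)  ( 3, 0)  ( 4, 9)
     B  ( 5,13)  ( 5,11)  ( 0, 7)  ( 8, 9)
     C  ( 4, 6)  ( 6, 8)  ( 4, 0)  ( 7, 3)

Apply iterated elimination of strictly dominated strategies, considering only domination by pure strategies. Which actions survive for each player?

Survivors P1:{B,C} P2:{P,Q}

P1 drop A (C beats it: P:4>1 Q:6>0 R:4>3 S:7>4)
P2 drop R (P beats it: B:13>7 C:6>0)
P2 drop S (P beats it: B:13>9 C:6>3)
P1→{B,C} P2→{P,Q}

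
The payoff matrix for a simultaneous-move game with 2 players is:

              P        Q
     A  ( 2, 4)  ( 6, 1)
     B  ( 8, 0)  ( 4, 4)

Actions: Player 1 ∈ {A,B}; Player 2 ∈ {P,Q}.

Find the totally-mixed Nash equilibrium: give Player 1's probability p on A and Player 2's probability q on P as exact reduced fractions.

(p,q) = (4/7, 1/4)

P1 indiff ⇒ q·2+(1-q)·6 = q·8+(1-q)·4 ⇒ q(-6) = (1-q)(-2) ⇒ q = 1/4
P2 indiff ⇒ p·4+(1-p)·0 = p·1+(1-p)·4 ⇒ p(3) = (1-p)(4) ⇒ p = 4/7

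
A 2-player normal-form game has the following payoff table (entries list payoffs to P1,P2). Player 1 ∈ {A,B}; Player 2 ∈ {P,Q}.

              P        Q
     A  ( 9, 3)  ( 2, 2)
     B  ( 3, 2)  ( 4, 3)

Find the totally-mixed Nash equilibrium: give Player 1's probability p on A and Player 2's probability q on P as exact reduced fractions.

p=1/2, q=1/4

P1 indiff ⇒ q·9+(1-q)·2 = q·3+(1-q)·4 ⇒ q(6) = (1-q)(2) ⇒ q = 1/4
P2 indiff ⇒ p·3+(1-p)·2 = p·2+(1-p)·3 ⇒ p(1) = (1-p)(1) ⇒ p = 1/2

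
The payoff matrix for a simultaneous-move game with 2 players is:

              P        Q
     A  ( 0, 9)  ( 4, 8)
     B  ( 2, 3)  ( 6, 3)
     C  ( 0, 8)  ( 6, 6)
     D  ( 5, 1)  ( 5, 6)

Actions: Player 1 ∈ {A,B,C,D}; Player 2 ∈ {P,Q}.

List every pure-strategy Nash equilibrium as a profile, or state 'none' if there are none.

NE set: (B,Q)

(A,P): not NE [P1→D gives 5>0]
(A,Q): not NE [P1→C gives 6>4; P2→P gives 9>8]
(B,P): not NE [P1→D gives 5>2]
(B,Q): NE
(C,P): not NE [P1→D gives 5>0]
(C,Q): not NE [P2→P gives 8>6]
(D,P): not NE [P2→Q gives 6>1]
(D,Q): not NE [P1→C gives 6>5]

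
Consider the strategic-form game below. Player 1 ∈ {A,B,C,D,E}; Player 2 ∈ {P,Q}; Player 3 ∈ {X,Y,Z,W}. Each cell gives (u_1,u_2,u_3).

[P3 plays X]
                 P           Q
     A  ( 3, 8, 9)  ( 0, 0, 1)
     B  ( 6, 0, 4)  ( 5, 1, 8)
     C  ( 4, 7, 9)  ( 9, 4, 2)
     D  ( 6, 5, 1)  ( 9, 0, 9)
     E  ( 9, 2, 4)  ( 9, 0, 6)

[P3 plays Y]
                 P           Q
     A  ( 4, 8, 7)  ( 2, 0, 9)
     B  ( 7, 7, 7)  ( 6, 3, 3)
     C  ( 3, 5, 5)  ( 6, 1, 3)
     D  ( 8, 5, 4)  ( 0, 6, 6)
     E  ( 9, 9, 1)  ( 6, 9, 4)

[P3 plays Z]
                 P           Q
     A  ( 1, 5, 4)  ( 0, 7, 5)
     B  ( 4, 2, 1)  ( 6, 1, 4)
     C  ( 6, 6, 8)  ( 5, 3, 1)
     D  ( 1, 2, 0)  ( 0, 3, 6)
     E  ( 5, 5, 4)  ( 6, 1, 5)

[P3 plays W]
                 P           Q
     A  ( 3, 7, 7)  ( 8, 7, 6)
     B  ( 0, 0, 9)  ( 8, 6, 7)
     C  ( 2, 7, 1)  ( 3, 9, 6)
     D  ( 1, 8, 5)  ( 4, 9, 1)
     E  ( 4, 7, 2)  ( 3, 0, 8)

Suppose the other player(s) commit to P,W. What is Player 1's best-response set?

u_1(A vs P,W) = 3
u_1(B vs P,W) = 0
u_1(C vs P,W) = 2
u_1(D vs P,W) = 1
u_1(E vs P,W) = 4
max payoff 4 at {E}

argmax u_1 = {E}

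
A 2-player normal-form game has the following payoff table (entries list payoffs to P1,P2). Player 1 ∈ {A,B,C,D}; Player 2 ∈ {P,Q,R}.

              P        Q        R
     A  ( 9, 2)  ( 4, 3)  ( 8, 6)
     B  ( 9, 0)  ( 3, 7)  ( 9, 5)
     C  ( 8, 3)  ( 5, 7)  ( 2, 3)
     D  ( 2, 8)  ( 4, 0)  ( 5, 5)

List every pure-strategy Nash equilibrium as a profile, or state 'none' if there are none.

PSNE = {(C,Q)}

(A,P): not NE [P2→R gives 6>2]
(A,Q): not NE [P1→C gives 5>4; P2→R gives 6>3]
(A,R): not NE [P1→B gives 9>8]
(B,P): not NE [P2→Q gives 7>0]
(B,Q): not NE [P1→C gives 5>3]
(B,R): not NE [P2→Q gives 7>5]
(C,P): not NE [P1→B gives 9>8; P2→Q gives 7>3]
(C,Q): NE
(C,R): not NE [P1→B gives 9>2; P2→Q gives 7>3]
(D,P): not NE [P1→B gives 9>2]
(D,Q): not NE [P1→C gives 5>4; P2→P gives 8>0]
(D,R): not NE [P1→B gives 9>5; P2→P gives 8>5]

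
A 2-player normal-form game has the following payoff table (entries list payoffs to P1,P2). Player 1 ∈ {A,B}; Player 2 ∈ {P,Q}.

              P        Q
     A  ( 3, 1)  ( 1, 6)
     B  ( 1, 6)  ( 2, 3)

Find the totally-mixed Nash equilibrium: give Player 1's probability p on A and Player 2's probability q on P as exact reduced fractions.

p=3/8, q=1/3

P1 indiff ⇒ q·3+(1-q)·1 = q·1+(1-q)·2 ⇒ q(2) = (1-q)(1) ⇒ q = 1/3
P2 indiff ⇒ p·1+(1-p)·6 = p·6+(1-p)·3 ⇒ p(-5) = (1-p)(-3) ⇒ p = 3/8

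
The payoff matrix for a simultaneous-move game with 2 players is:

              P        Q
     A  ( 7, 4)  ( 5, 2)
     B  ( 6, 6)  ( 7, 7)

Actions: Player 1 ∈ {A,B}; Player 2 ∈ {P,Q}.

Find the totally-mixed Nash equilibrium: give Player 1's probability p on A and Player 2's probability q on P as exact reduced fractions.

P1 mixes 1/3 on A; P2 mixes 2/3 on P

P1 indiff ⇒ q·7+(1-q)·5 = q·6+(1-q)·7 ⇒ q(1) = (1-q)(2) ⇒ q = 2/3
P2 indiff ⇒ p·4+(1-p)·6 = p·2+(1-p)·7 ⇒ p(2) = (1-p)(1) ⇒ p = 1/3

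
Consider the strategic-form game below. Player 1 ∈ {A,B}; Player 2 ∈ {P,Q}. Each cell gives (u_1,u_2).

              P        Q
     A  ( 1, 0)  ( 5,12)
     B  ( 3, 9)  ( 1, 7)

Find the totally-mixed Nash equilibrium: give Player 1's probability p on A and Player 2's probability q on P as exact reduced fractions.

P1 indiff ⇒ q·1+(1-q)·5 = q·3+(1-q)·1 ⇒ q(-2) = (1-q)(-4) ⇒ q = 2/3
P2 indiff ⇒ p·0+(1-p)·9 = p·12+(1-p)·7 ⇒ p(-12) = (1-p)(-2) ⇒ p = 1/7

p=1/7, q=2/3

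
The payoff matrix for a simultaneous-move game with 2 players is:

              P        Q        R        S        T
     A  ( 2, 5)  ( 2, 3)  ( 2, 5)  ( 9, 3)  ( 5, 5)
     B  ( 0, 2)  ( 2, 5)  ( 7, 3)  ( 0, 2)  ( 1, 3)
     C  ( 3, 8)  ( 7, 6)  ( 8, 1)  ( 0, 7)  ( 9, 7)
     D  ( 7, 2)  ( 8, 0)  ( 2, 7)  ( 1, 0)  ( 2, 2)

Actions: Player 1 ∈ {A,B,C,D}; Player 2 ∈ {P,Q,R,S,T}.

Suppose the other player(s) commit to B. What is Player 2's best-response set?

BR_2 = {Q}

u_2(P vs B) = 2
u_2(Q vs B) = 5
u_2(R vs B) = 3
u_2(S vs B) = 2
u_2(T vs B) = 3
max payoff 5 at {Q}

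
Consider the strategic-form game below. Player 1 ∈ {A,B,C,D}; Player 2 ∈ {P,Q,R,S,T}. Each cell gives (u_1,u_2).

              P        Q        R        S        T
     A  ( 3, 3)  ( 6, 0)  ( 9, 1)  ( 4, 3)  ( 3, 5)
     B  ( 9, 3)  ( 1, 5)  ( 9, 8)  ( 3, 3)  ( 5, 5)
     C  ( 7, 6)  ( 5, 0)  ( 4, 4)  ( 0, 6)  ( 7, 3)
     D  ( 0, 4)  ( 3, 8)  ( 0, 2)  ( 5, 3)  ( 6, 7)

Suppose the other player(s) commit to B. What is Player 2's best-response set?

u_2(P vs B) = 3
u_2(Q vs B) = 5
u_2(R vs B) = 8
u_2(S vs B) = 3
u_2(T vs B) = 5
max payoff 8 at {R}

argmax u_2 = {R}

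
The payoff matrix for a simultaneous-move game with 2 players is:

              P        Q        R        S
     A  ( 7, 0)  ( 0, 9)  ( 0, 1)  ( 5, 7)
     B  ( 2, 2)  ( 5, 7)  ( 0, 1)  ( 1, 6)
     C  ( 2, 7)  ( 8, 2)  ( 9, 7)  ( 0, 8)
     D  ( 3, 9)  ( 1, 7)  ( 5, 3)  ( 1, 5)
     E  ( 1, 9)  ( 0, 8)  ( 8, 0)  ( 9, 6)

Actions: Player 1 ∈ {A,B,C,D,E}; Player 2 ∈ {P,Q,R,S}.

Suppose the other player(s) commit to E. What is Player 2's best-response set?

BR_2 = {P}

u_2(P vs E) = 9
u_2(Q vs E) = 8
u_2(R vs E) = 0
u_2(S vs E) = 6
max payoff 9 at {P}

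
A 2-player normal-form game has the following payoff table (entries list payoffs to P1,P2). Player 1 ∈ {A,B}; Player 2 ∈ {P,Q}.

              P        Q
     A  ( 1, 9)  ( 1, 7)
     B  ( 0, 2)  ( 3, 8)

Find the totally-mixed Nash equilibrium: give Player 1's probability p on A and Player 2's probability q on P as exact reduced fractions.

P1 indiff ⇒ q·1+(1-q)·1 = q·0+(1-q)·3 ⇒ q(1) = (1-q)(2) ⇒ q = 2/3
P2 indiff ⇒ p·9+(1-p)·2 = p·7+(1-p)·8 ⇒ p(2) = (1-p)(6) ⇒ p = 3/4

(p,q) = (3/4, 2/3)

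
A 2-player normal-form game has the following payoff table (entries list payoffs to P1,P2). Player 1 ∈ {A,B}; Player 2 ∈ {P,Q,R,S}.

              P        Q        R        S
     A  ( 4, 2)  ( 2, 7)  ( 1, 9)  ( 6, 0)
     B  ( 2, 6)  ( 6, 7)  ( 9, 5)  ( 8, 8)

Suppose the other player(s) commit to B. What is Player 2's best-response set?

P2 best: {S}

u_2(P vs B) = 6
u_2(Q vs B) = 7
u_2(R vs B) = 5
u_2(S vs B) = 8
max payoff 8 at {S}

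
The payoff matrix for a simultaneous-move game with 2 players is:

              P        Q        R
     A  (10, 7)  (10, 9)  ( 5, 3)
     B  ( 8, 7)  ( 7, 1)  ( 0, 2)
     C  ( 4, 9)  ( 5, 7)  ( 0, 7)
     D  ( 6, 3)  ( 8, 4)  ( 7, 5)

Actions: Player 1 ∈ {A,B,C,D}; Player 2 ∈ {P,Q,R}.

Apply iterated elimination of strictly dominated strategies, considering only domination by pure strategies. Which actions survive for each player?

IESDS → P1:{A,D} P2:{Q,R}

P1 drop B (A beats it: P:10>8 Q:10>7 R:5>0)
P1 drop C (A beats it: P:10>4 Q:10>5 R:5>0)
P2 drop P (Q beats it: A:9>7 D:4>3)
P1→{A,D} P2→{Q,R}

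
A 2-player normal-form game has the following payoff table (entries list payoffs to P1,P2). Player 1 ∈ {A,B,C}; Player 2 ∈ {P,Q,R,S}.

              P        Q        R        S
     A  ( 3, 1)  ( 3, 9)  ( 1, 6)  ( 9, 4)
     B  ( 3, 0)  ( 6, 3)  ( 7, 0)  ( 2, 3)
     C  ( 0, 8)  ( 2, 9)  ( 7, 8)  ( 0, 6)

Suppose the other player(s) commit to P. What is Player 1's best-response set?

u_1(A vs P) = 3
u_1(B vs P) = 3
u_1(C vs P) = 0
max payoff 3 at {A,B}

BR_1 = {A,B}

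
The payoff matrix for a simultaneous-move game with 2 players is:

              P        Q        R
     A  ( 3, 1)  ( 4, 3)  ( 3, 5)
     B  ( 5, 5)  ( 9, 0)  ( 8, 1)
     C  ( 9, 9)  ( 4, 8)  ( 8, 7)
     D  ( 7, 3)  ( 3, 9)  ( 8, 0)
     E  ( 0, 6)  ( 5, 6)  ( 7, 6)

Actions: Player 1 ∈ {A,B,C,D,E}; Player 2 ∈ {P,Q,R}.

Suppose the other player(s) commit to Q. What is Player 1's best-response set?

u_1(A vs Q) = 4
u_1(B vs Q) = 9
u_1(C vs Q) = 4
u_1(D vs Q) = 3
u_1(E vs Q) = 5
max payoff 9 at {B}

BR_1 = {B}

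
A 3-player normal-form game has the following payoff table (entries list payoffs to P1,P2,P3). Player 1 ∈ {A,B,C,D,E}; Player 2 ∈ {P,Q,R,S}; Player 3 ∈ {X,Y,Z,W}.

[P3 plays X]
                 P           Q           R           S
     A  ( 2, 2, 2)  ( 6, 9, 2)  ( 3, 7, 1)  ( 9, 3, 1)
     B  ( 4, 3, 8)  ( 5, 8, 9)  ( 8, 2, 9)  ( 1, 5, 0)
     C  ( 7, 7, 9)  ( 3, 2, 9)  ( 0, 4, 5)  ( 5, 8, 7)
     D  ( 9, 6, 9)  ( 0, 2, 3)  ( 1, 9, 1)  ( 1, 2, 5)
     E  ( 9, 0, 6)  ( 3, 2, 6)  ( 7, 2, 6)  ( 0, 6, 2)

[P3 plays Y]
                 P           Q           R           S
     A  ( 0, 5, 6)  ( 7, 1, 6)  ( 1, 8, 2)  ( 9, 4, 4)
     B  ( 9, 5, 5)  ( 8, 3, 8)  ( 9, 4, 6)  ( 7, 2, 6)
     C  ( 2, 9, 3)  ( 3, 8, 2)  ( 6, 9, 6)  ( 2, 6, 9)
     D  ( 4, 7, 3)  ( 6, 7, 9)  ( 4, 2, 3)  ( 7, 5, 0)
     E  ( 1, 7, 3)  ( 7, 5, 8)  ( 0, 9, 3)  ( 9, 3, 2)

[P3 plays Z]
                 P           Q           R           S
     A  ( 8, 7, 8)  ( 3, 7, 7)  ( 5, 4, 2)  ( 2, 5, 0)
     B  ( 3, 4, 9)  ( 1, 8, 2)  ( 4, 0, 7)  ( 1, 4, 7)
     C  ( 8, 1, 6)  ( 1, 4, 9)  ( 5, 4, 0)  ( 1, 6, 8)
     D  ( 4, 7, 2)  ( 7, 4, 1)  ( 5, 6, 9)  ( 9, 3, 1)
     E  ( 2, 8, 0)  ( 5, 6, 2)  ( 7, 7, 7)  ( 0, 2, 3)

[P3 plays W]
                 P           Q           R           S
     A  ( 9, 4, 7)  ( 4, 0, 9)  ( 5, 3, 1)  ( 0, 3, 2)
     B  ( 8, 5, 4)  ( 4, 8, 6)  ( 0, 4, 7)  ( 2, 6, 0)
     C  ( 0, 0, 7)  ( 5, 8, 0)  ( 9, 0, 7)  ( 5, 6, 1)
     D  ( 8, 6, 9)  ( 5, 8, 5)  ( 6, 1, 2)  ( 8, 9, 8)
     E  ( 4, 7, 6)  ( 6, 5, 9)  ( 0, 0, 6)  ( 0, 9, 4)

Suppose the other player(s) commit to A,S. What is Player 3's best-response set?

P3 best: {Y}

u_3(X vs A,S) = 1
u_3(Y vs A,S) = 4
u_3(Z vs A,S) = 0
u_3(W vs A,S) = 2
max payoff 4 at {Y}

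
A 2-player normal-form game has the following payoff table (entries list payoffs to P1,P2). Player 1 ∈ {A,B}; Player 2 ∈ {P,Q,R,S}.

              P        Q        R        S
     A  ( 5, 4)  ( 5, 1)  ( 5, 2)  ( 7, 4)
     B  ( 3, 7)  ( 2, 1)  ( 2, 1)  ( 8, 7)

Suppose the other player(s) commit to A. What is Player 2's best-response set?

BR_2 = {P,S}

u_2(P vs A) = 4
u_2(Q vs A) = 1
u_2(R vs A) = 2
u_2(S vs A) = 4
max payoff 4 at {P,S}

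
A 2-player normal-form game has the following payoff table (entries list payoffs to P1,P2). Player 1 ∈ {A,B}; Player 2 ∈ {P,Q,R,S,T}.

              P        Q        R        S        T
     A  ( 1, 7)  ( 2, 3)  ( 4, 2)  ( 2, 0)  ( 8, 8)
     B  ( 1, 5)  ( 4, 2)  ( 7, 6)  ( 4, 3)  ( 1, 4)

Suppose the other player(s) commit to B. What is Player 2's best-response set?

argmax u_2 = {R}

u_2(P vs B) = 5
u_2(Q vs B) = 2
u_2(R vs B) = 6
u_2(S vs B) = 3
u_2(T vs B) = 4
max payoff 6 at {R}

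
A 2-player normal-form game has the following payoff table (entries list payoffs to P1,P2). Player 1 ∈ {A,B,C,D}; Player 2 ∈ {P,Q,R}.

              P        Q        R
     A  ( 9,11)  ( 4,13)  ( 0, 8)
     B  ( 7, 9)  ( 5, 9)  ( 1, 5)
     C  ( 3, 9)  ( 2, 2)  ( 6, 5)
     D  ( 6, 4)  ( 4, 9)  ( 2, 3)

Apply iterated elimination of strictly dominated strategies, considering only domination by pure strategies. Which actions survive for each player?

P2 drop R (P beats it: A:11>8 B:9>5 C:9>5 D:4>3)
P1 drop C (A beats it: P:9>3 Q:4>2)
P1 drop D (B beats it: P:7>6 Q:5>4)
P1→{A,B} P2→{P,Q}

Survivors P1:{A,B} P2:{P,Q}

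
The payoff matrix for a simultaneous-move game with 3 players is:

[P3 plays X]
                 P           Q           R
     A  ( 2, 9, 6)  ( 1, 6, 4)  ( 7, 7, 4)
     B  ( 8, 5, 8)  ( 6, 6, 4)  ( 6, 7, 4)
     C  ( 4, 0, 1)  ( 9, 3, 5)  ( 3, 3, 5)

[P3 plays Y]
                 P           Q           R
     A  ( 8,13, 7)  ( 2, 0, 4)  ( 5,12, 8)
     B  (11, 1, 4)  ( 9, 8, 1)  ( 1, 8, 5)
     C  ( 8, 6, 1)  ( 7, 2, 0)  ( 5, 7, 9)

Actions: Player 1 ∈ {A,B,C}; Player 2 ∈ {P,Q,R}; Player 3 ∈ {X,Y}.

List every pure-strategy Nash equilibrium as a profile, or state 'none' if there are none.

(A,P,X): not NE [P1→B gives 8>2; P3→Y gives 7>6]
(A,P,Y): not NE [P1→B gives 11>8]
(A,Q,X): not NE [P1→C gives 9>1; P2→P gives 9>6]
(A,Q,Y): not NE [P1→B gives 9>2; P2→P gives 13>0]
(A,R,X): not NE [P2→P gives 9>7; P3→Y gives 8>4]
(A,R,Y): not NE [P2→P gives 13>12]
(B,P,X): not NE [P2→R gives 7>5]
(B,P,Y): not NE [P2→R gives 8>1; P3→X gives 8>4]
(B,Q,X): not NE [P1→C gives 9>6; P2→R gives 7>6]
(B,Q,Y): not NE [P3→X gives 4>1]
(B,R,X): not NE [P1→A gives 7>6; P3→Y gives 5>4]
(B,R,Y): not NE [P1→C gives 5>1]
(C,P,X): not NE [P1→B gives 8>4; P2→R gives 3>0]
(C,P,Y): not NE [P1→B gives 11>8; P2→R gives 7>6]
(C,Q,X): NE
(C,Q,Y): not NE [P1→B gives 9>7; P2→R gives 7>2; P3→X gives 5>0]
(C,R,X): not NE [P1→A gives 7>3; P3→Y gives 9>5]
(C,R,Y): NE

PSNE = {(C,Q,X), (C,R,Y)}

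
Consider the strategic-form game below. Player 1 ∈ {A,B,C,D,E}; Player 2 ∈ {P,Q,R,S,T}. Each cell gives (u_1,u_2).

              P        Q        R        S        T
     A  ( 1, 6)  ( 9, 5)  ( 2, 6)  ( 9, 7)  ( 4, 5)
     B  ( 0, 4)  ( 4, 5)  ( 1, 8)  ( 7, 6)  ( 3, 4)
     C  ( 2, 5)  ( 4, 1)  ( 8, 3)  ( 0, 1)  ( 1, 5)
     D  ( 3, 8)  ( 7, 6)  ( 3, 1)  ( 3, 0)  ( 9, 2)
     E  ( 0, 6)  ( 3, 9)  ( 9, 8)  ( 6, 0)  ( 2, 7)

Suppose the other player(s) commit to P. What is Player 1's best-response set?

u_1(A vs P) = 1
u_1(B vs P) = 0
u_1(C vs P) = 2
u_1(D vs P) = 3
u_1(E vs P) = 0
max payoff 3 at {D}

argmax u_1 = {D}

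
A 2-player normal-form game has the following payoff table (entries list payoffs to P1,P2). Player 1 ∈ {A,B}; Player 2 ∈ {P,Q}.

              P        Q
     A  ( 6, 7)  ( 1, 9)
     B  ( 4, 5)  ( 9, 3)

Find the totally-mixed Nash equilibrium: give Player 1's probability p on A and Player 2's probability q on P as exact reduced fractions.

P1 mixes 1/2 on A; P2 mixes 4/5 on P

P1 indiff ⇒ q·6+(1-q)·1 = q·4+(1-q)·9 ⇒ q(2) = (1-q)(8) ⇒ q = 4/5
P2 indiff ⇒ p·7+(1-p)·5 = p·9+(1-p)·3 ⇒ p(-2) = (1-p)(-2) ⇒ p = 1/2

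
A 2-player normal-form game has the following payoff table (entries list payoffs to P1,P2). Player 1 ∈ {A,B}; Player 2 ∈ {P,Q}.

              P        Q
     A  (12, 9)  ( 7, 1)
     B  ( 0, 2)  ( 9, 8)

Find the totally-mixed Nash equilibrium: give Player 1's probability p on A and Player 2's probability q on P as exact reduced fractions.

P1 indiff ⇒ q·12+(1-q)·7 = q·0+(1-q)·9 ⇒ q(12) = (1-q)(2) ⇒ q = 1/7
P2 indiff ⇒ p·9+(1-p)·2 = p·1+(1-p)·8 ⇒ p(8) = (1-p)(6) ⇒ p = 3/7

P1 mixes 3/7 on A; P2 mixes 1/7 on P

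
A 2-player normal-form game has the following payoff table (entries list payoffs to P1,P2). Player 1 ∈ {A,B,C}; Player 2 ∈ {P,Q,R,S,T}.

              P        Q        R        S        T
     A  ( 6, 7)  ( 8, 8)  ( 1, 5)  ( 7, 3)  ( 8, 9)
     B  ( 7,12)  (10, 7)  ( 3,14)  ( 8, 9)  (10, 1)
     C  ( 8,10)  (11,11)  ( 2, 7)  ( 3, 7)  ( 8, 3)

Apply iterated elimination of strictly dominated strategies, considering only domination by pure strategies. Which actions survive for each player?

IESDS → P1:{B,C} P2:{P,Q,R}

P1 drop A (B beats it: P:7>6 Q:10>8 R:3>1 S:8>7 T:10>8)
P2 drop S (P beats it: B:12>9 C:10>7)
P2 drop T (P beats it: B:12>1 C:10>3)
P1→{B,C} P2→{P,Q,R}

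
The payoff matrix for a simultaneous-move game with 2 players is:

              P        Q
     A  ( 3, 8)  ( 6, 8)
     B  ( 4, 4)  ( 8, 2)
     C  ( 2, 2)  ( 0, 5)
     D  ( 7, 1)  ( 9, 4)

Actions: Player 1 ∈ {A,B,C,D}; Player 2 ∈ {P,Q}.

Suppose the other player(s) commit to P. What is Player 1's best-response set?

u_1(A vs P) = 3
u_1(B vs P) = 4
u_1(C vs P) = 2
u_1(D vs P) = 7
max payoff 7 at {D}

argmax u_1 = {D}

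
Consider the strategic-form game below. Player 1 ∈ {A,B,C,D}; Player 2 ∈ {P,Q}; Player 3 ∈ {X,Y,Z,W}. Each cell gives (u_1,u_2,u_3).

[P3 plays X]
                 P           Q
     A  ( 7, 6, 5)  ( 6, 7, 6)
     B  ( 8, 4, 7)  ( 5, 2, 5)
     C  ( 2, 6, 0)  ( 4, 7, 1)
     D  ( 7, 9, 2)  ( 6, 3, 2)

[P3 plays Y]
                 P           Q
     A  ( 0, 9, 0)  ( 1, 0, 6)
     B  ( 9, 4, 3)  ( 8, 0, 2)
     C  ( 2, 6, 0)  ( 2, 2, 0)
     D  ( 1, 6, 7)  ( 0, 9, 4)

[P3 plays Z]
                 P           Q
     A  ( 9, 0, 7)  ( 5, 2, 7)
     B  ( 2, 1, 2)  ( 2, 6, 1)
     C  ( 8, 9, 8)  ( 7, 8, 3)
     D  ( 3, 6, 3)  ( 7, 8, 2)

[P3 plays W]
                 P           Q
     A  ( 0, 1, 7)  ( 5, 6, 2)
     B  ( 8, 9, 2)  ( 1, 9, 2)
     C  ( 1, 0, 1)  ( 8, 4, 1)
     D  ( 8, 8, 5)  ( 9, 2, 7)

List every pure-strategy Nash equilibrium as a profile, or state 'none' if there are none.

(A,P,X): not NE [P1→B gives 8>7; P2→Q gives 7>6; P3→W gives 7>5]
(A,P,Y): not NE [P1→B gives 9>0; P3→W gives 7>0]
(A,P,Z): not NE [P2→Q gives 2>0]
(A,P,W): not NE [P1→D gives 8>0; P2→Q gives 6>1]
(A,Q,X): not NE [P3→Z gives 7>6]
(A,Q,Y): not NE [P1→B gives 8>1; P2→P gives 9>0; P3→Z gives 7>6]
(A,Q,Z): not NE [P1→D gives 7>5]
(A,Q,W): not NE [P1→D gives 9>5; P3→Z gives 7>2]
(B,P,X): NE
(B,P,Y): not NE [P3→X gives 7>3]
(B,P,Z): not NE [P1→A gives 9>2; P2→Q gives 6>1; P3→X gives 7>2]
(B,P,W): not NE [P3→X gives 7>2]
(B,Q,X): not NE [P1→D gives 6>5; P2→P gives 4>2]
(B,Q,Y): not NE [P2→P gives 4>0; P3→X gives 5>2]
(B,Q,Z): not NE [P1→D gives 7>2; P3→X gives 5>1]
(B,Q,W): not NE [P1→D gives 9>1; P3→X gives 5>2]
(C,P,X): not NE [P1→B gives 8>2; P2→Q gives 7>6; P3→Z gives 8>0]
(C,P,Y): not NE [P1→B gives 9>2; P3→Z gives 8>0]
(C,P,Z): not NE [P1→A gives 9>8]
(C,P,W): not NE [P1→D gives 8>1; P2→Q gives 4>0; P3→Z gives 8>1]
(C,Q,X): not NE [P1→D gives 6>4; P3→Z gives 3>1]
(C,Q,Y): not NE [P1→B gives 8>2; P2→P gives 6>2; P3→Z gives 3>0]
(C,Q,Z): not NE [P2→P gives 9>8]
(C,Q,W): not NE [P1→D gives 9>8; P3→Z gives 3>1]
(D,P,X): not NE [P1→B gives 8>7; P3→Y gives 7>2]
(D,P,Y): not NE [P1→B gives 9>1; P2→Q gives 9>6]
(D,P,Z): not NE [P1→A gives 9>3; P2→Q gives 8>6; P3→Y gives 7>3]
(D,P,W): not NE [P3→Y gives 7>5]
(D,Q,X): not NE [P2→P gives 9>3; P3→W gives 7>2]
(D,Q,Y): not NE [P1→B gives 8>0; P3→W gives 7>4]
(D,Q,Z): not NE [P3→W gives 7>2]
(D,Q,W): not NE [P2→P gives 8>2]

Nash profiles: (B,P,X)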